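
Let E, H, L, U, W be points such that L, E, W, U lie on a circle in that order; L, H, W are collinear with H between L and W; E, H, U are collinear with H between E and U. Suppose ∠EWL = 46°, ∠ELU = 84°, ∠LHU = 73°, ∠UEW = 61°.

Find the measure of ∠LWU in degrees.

∠LWU = 50°

1. ∠EUL = 46°  [same arc LE]
2. ∠LEU = 50°  [△LEU]
3. ∠LWU = 50°  [same arc LU]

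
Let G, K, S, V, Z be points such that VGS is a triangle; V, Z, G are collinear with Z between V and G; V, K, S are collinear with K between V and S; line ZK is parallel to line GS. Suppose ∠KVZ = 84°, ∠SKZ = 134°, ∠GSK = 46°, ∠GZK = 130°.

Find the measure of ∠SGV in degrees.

1. ∠GVS = 84°  [Z on VG, K on VS]
2. ∠GSV = 46°  [K on ray SV]
3. ∠SGV = 50°  [△VGS]

∠SGV = 50°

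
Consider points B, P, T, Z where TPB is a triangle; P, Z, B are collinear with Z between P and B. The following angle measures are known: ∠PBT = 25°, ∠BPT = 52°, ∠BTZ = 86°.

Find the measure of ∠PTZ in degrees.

∠PTZ = 17°

1. ∠TBZ = 25°  [Z on ray BP]
2. ∠TPZ = 52°  [Z on ray PB]
3. ∠BZT = 69°  [△TZB]
4. ∠PZT = 111°  [linear pair at Z on PB]
5. ∠PTZ = 17°  [△TPZ]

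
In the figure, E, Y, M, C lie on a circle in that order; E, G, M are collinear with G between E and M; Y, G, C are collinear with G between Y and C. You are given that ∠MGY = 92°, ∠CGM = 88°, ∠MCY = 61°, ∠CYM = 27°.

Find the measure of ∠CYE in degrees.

∠CYE = 31°

1. ∠EGY = 88°  [linear pair at G on EM]
2. ∠MEY = 61°  [same arc YM]
3. ∠CYE = 31°  [△EGY]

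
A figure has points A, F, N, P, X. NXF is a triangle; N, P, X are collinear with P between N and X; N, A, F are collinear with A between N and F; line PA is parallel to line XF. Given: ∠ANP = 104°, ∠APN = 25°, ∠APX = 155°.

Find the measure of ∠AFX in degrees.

1. ∠NAP = 51°  [△NPA]
2. ∠FAP = 129°  [linear pair at A on NF]
3. ∠AFX = 51°  [PA∥XF, co-interior at F–A]

∠AFX = 51°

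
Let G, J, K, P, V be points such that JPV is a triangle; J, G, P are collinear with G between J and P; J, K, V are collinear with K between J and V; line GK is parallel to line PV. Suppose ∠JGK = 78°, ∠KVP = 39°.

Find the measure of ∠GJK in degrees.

∠GJK = 63°

1. ∠JPV = 78°  [GK∥PV, corresponding at G]
2. ∠JVP = 39°  [K on ray VJ]
3. ∠PJV = 63°  [△JPV]
4. ∠GJK = 63°  [G on JP, K on JV]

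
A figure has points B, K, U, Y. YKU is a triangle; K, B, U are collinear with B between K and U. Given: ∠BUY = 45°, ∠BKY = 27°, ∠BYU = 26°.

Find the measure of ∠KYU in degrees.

∠KYU = 108°

1. ∠KUY = 45°  [B on ray UK]
2. ∠UKY = 27°  [B on ray KU]
3. ∠KYU = 108°  [△YKU]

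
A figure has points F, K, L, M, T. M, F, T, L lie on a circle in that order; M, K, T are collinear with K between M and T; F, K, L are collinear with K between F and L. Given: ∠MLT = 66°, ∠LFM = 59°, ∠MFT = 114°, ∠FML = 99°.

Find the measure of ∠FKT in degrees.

∠FKT = 103°

1. ∠LTM = 59°  [same arc ML]
2. ∠FLM = 22°  [△MFL]
3. ∠LMT = 55°  [△MTL]
4. ∠FTM = 22°  [same arc MF]
5. ∠LFT = 55°  [same arc TL]
6. ∠FKT = 103°  [△FKT]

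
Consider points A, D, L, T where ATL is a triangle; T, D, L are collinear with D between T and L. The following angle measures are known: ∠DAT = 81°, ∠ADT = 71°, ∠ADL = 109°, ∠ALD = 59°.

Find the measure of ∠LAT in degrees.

∠LAT = 93°

1. ∠ATD = 28°  [△ATD]
2. ∠ALT = 59°  [D on ray LT]
3. ∠ATL = 28°  [D on ray TL]
4. ∠LAT = 93°  [△ATL]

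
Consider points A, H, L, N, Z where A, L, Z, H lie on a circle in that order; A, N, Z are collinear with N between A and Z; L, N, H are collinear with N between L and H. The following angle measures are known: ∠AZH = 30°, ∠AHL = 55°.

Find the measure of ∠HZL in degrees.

1. ∠ALH = 30°  [same arc AH]
2. ∠HAL = 95°  [△ALH]
3. ∠HZL = 85°  [cyclic ALZH, opposite ∠A+∠Z]

∠HZL = 85°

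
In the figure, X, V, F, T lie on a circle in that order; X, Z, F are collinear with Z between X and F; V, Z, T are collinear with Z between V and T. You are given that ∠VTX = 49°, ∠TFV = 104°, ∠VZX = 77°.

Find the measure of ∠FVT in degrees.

1. ∠VFX = 49°  [same arc XV]
2. ∠FZV = 103°  [linear pair at Z on XF]
3. ∠FVT = 28°  [△VZF]

∠FVT = 28°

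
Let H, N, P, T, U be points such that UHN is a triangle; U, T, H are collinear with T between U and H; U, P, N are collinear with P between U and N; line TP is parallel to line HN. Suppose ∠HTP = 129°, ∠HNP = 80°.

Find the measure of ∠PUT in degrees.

∠PUT = 49°

1. ∠PTU = 51°  [linear pair at T on UH]
2. ∠HNU = 80°  [P on ray NU]
3. ∠NHU = 51°  [TP∥HN, corresponding at T]
4. ∠HUN = 49°  [△UHN]
5. ∠PUT = 49°  [T on UH, P on UN]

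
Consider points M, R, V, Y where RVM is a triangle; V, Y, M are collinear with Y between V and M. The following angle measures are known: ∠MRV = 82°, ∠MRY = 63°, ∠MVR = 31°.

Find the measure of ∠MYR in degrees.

1. ∠RMV = 67°  [△RVM]
2. ∠RMY = 67°  [Y on ray MV]
3. ∠MYR = 50°  [△RYM]

∠MYR = 50°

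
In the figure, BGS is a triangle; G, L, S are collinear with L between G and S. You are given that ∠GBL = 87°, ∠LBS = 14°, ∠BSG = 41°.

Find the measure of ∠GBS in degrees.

1. ∠BSL = 41°  [L on ray SG]
2. ∠BLS = 125°  [△BLS]
3. ∠BLG = 55°  [linear pair at L on GS]
4. ∠BGL = 38°  [△BGL]
5. ∠BGS = 38°  [L on ray GS]
6. ∠GBS = 101°  [△BGS]

∠GBS = 101°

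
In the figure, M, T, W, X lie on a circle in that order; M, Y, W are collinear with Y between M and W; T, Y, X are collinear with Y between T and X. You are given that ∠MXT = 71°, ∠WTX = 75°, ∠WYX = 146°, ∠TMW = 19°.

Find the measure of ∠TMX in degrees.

1. ∠MYT = 146°  [vertical angles at Y]
2. ∠MTX = 15°  [△MYT]
3. ∠TMX = 94°  [△MTX]

∠TMX = 94°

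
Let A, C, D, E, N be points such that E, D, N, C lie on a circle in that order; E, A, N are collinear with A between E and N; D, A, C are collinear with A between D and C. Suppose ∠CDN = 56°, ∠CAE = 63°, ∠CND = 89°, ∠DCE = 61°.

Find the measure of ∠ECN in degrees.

1. ∠CEN = 56°  [same arc NC]
2. ∠DCN = 35°  [△DNC]
3. ∠CAN = 117°  [linear pair at A on EN]
4. ∠CNE = 28°  [△NAC]
5. ∠ECN = 96°  [△ENC]

∠ECN = 96°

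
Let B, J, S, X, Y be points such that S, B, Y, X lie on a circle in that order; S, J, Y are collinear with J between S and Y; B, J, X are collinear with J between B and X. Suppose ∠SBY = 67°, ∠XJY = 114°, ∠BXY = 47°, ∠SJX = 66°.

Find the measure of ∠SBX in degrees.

∠SBX = 19°

1. ∠BJS = 114°  [vertical angles at J]
2. ∠BSY = 47°  [same arc BY]
3. ∠SBX = 19°  [△SJB]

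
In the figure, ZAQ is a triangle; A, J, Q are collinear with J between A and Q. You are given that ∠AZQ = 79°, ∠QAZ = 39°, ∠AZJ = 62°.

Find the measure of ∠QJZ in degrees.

∠QJZ = 101°

1. ∠JAZ = 39°  [J on ray AQ]
2. ∠AJZ = 79°  [△ZAJ]
3. ∠QJZ = 101°  [linear pair at J on AQ]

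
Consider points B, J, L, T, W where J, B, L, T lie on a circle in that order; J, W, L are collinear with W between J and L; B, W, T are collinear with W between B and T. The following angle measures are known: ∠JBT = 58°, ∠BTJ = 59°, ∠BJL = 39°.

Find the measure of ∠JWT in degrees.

1. ∠JLT = 58°  [same arc JT]
2. ∠BTL = 39°  [same arc BL]
3. ∠LWT = 83°  [△LWT]
4. ∠JWT = 97°  [linear pair at W on JL]

∠JWT = 97°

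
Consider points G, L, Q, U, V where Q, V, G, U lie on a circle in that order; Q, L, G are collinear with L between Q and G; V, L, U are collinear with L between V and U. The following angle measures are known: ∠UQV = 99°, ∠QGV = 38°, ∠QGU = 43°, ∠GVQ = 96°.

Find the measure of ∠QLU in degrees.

1. ∠QUV = 38°  [same arc QV]
2. ∠GUQ = 84°  [cyclic QVGU, opposite ∠V+∠U]
3. ∠GQU = 53°  [△QGU]
4. ∠QLU = 89°  [△QLU]

∠QLU = 89°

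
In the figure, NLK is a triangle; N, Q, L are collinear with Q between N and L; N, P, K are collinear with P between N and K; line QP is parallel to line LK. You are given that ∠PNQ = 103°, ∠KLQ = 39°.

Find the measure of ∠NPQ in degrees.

1. ∠KNL = 103°  [Q on NL, P on NK]
2. ∠KLN = 39°  [Q on ray LN]
3. ∠LKN = 38°  [△NLK]
4. ∠NPQ = 38°  [QP∥LK, corresponding at P]

∠NPQ = 38°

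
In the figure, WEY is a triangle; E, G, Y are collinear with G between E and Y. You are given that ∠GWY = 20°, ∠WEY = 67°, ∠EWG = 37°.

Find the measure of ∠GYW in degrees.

∠GYW = 56°

1. ∠GEW = 67°  [G on ray EY]
2. ∠EGW = 76°  [△WEG]
3. ∠WGY = 104°  [linear pair at G on EY]
4. ∠GYW = 56°  [△WGY]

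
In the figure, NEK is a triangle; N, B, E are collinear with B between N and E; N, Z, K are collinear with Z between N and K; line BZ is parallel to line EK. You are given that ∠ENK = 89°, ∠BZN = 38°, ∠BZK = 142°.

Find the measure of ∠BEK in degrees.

1. ∠BNZ = 89°  [B on NE, Z on NK]
2. ∠NBZ = 53°  [△NBZ]
3. ∠EBZ = 127°  [linear pair at B on NE]
4. ∠BEK = 53°  [BZ∥EK, co-interior at E–B]

∠BEK = 53°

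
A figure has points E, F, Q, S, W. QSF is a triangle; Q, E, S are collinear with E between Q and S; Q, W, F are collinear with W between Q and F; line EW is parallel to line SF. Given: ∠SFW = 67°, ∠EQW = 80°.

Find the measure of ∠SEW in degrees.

1. ∠QFS = 67°  [W on ray FQ]
2. ∠FQS = 80°  [E on QS, W on QF]
3. ∠FSQ = 33°  [△QSF]
4. ∠QEW = 33°  [EW∥SF, corresponding at E]
5. ∠SEW = 147°  [linear pair at E on QS]

∠SEW = 147°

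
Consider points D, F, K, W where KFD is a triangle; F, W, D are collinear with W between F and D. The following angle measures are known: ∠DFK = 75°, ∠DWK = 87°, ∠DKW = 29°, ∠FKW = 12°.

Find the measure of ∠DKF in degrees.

∠DKF = 41°

1. ∠KDW = 64°  [△KWD]
2. ∠FDK = 64°  [W on ray DF]
3. ∠DKF = 41°  [△KFD]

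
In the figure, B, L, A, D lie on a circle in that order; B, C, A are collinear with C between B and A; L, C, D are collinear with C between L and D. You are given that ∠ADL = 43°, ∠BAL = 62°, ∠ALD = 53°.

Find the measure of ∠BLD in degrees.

1. ∠DAL = 84°  [△LAD]
2. ∠BDL = 62°  [same arc BL]
3. ∠DBL = 96°  [cyclic BLAD, opposite ∠B+∠A]
4. ∠BLD = 22°  [△BLD]

∠BLD = 22°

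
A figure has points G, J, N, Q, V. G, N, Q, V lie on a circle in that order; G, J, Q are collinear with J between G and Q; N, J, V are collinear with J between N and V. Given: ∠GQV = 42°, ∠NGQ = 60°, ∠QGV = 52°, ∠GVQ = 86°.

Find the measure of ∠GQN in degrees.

1. ∠GNV = 42°  [same arc GV]
2. ∠GJN = 78°  [△GJN]
3. ∠QNV = 52°  [same arc QV]
4. ∠NJQ = 102°  [linear pair at J on GQ]
5. ∠GQN = 26°  [△NJQ]

∠GQN = 26°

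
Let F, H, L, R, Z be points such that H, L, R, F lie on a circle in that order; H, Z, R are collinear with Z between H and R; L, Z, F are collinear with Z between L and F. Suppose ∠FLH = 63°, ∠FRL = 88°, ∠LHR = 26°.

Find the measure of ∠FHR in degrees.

1. ∠FRH = 63°  [same arc HF]
2. ∠FHL = 92°  [cyclic HLRF, opposite ∠H+∠R]
3. ∠LFR = 26°  [same arc LR]
4. ∠FZR = 91°  [△RZF]
5. ∠HFL = 25°  [△HLF]
6. ∠FZH = 89°  [linear pair at Z on HR]
7. ∠FHR = 66°  [△HZF]

∠FHR = 66°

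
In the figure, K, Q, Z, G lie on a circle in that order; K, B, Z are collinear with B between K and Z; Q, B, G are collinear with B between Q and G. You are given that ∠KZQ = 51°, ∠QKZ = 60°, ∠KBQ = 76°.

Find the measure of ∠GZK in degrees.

∠GZK = 44°

1. ∠QGZ = 60°  [same arc QZ]
2. ∠GBZ = 76°  [vertical angles at B]
3. ∠GZK = 44°  [△ZBG]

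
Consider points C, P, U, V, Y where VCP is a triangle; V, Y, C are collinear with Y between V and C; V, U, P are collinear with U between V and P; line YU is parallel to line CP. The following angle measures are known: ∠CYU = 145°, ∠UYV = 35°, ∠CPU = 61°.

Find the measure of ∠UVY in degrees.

∠UVY = 84°

1. ∠PCV = 35°  [YU∥CP, corresponding at Y]
2. ∠CPV = 61°  [U on ray PV]
3. ∠CVP = 84°  [△VCP]
4. ∠UVY = 84°  [Y on VC, U on VP]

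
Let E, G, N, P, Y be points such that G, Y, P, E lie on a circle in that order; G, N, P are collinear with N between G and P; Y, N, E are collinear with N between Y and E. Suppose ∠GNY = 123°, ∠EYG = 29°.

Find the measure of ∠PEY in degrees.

1. ∠ENP = 123°  [vertical angles at N]
2. ∠EPG = 29°  [same arc GE]
3. ∠PEY = 28°  [△PNE]

∠PEY = 28°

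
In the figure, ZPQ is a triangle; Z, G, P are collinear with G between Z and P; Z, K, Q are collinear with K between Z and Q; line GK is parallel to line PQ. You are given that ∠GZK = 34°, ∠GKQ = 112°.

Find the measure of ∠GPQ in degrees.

1. ∠GKZ = 68°  [linear pair at K on ZQ]
2. ∠KGZ = 78°  [△ZGK]
3. ∠KGP = 102°  [linear pair at G on ZP]
4. ∠GPQ = 78°  [GK∥PQ, co-interior at P–G]

∠GPQ = 78°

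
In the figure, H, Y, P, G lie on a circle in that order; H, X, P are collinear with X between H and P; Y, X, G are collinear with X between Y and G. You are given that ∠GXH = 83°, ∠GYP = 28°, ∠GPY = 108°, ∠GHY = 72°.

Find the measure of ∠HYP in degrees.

1. ∠PXY = 83°  [vertical angles at X]
2. ∠PGY = 44°  [△YPG]
3. ∠HPY = 69°  [△YXP]
4. ∠PHY = 44°  [same arc YP]
5. ∠HYP = 67°  [△HYP]

∠HYP = 67°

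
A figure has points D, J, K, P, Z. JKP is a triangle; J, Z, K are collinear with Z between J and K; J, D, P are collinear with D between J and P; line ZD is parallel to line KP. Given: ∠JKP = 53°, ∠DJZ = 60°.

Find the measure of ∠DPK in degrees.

∠DPK = 67°

1. ∠DZJ = 53°  [ZD∥KP, corresponding at Z]
2. ∠JDZ = 67°  [△JZD]
3. ∠PDZ = 113°  [linear pair at D on JP]
4. ∠DPK = 67°  [ZD∥KP, co-interior at P–D]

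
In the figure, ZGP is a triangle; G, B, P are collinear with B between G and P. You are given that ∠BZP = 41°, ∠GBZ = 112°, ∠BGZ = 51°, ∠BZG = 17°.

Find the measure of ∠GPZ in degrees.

1. ∠PBZ = 68°  [linear pair at B on GP]
2. ∠BPZ = 71°  [△ZBP]
3. ∠GPZ = 71°  [B on ray PG]

∠GPZ = 71°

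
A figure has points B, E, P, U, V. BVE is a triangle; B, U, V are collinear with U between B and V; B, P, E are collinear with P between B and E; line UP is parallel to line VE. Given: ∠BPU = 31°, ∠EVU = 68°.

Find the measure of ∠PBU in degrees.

∠PBU = 81°

1. ∠BEV = 31°  [UP∥VE, corresponding at P]
2. ∠BVE = 68°  [U on ray VB]
3. ∠EBV = 81°  [△BVE]
4. ∠PBU = 81°  [U on BV, P on BE]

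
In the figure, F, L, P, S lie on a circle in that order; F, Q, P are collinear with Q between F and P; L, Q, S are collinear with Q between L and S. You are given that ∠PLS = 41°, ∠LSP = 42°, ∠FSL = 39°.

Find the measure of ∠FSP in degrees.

∠FSP = 81°

1. ∠LFP = 42°  [same arc LP]
2. ∠FPL = 39°  [same arc FL]
3. ∠FLP = 99°  [△FLP]
4. ∠FSP = 81°  [cyclic FLPS, opposite ∠L+∠S]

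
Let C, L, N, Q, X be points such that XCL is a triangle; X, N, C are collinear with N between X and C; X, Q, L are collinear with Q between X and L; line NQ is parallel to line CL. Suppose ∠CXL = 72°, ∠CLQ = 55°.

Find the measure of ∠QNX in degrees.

∠QNX = 53°

1. ∠CLX = 55°  [Q on ray LX]
2. ∠LCX = 53°  [△XCL]
3. ∠QNX = 53°  [NQ∥CL, corresponding at N]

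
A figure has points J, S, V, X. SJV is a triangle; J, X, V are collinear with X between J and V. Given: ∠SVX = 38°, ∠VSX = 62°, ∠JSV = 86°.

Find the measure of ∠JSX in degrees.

1. ∠SXV = 80°  [△SXV]
2. ∠JVS = 38°  [X on ray VJ]
3. ∠SJV = 56°  [△SJV]
4. ∠JXS = 100°  [linear pair at X on JV]
5. ∠SJX = 56°  [X on ray JV]
6. ∠JSX = 24°  [△SJX]

∠JSX = 24°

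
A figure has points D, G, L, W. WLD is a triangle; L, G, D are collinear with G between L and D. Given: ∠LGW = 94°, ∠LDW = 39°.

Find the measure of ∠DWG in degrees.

∠DWG = 55°

1. ∠DGW = 86°  [linear pair at G on LD]
2. ∠GDW = 39°  [G on ray DL]
3. ∠DWG = 55°  [△WGD]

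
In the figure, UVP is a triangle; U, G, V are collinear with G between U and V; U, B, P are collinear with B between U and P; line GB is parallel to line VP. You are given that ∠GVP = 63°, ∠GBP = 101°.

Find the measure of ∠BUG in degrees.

∠BUG = 38°

1. ∠PVU = 63°  [G on ray VU]
2. ∠GBU = 79°  [linear pair at B on UP]
3. ∠BGU = 63°  [GB∥VP, corresponding at G]
4. ∠BUG = 38°  [△UGB]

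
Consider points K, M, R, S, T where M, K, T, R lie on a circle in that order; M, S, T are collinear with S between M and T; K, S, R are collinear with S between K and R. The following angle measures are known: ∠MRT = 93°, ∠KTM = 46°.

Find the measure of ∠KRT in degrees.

1. ∠MKT = 87°  [cyclic MKTR, opposite ∠K+∠R]
2. ∠KMT = 47°  [△MKT]
3. ∠KRT = 47°  [same arc KT]

∠KRT = 47°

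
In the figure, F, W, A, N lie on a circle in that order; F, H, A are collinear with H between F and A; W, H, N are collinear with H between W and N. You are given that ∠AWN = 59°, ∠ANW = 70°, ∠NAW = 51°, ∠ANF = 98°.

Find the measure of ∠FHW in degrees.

∠FHW = 87°

1. ∠AFN = 59°  [same arc AN]
2. ∠AFW = 70°  [same arc WA]
3. ∠FAN = 23°  [△FAN]
4. ∠FWN = 23°  [same arc FN]
5. ∠FHW = 87°  [△FHW]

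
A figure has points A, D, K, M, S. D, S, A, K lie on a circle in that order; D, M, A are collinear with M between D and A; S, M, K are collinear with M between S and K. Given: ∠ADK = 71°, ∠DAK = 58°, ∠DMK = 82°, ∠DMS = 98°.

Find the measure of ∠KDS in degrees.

1. ∠DKS = 27°  [△DMK]
2. ∠DSK = 58°  [same arc DK]
3. ∠KDS = 95°  [△DSK]

∠KDS = 95°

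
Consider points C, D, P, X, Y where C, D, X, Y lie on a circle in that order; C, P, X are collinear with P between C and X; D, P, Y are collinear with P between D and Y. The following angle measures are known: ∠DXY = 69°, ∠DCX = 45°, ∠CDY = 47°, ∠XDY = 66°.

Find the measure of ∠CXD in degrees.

∠CXD = 22°

1. ∠DCY = 111°  [cyclic CDXY, opposite ∠C+∠X]
2. ∠CYD = 22°  [△CDY]
3. ∠CXD = 22°  [same arc CD]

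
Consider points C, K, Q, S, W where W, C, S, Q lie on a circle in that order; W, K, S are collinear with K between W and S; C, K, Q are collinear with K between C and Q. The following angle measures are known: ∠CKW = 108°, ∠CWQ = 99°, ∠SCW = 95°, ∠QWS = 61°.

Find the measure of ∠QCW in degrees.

1. ∠SQW = 85°  [cyclic WCSQ, opposite ∠C+∠Q]
2. ∠QSW = 34°  [△WSQ]
3. ∠QCW = 34°  [same arc WQ]

∠QCW = 34°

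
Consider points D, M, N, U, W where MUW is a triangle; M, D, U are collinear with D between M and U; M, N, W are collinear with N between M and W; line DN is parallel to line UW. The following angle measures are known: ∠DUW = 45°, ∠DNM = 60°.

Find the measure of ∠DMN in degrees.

1. ∠MUW = 45°  [D on ray UM]
2. ∠MWU = 60°  [DN∥UW, corresponding at N]
3. ∠UMW = 75°  [△MUW]
4. ∠DMN = 75°  [D on MU, N on MW]

∠DMN = 75°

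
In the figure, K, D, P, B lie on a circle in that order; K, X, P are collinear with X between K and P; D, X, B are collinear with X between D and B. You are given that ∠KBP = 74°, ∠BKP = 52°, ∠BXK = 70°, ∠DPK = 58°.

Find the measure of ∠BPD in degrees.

∠BPD = 112°

1. ∠BPK = 54°  [△KPB]
2. ∠BDP = 52°  [same arc PB]
3. ∠BXP = 110°  [linear pair at X on KP]
4. ∠DBP = 16°  [△PXB]
5. ∠BPD = 112°  [△DPB]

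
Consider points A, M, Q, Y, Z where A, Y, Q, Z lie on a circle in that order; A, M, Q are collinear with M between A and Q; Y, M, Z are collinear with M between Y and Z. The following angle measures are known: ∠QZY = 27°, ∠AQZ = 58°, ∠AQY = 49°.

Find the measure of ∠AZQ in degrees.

1. ∠QAY = 27°  [same arc YQ]
2. ∠AYQ = 104°  [△AYQ]
3. ∠AZQ = 76°  [cyclic AYQZ, opposite ∠Y+∠Z]

∠AZQ = 76°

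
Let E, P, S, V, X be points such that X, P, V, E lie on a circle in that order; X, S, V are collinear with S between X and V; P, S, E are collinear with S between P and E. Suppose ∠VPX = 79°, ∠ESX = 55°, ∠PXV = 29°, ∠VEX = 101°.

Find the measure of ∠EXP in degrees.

∠EXP = 82°

1. ∠PVX = 72°  [△XPV]
2. ∠PSV = 55°  [vertical angles at S]
3. ∠PEV = 29°  [same arc PV]
4. ∠EPV = 53°  [△PSV]
5. ∠EVP = 98°  [△PVE]
6. ∠EXP = 82°  [cyclic XPVE, opposite ∠X+∠V]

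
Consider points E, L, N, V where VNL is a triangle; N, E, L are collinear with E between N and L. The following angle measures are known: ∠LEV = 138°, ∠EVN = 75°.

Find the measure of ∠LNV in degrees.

∠LNV = 63°

1. ∠NEV = 42°  [linear pair at E on NL]
2. ∠ENV = 63°  [△VNE]
3. ∠LNV = 63°  [E on ray NL]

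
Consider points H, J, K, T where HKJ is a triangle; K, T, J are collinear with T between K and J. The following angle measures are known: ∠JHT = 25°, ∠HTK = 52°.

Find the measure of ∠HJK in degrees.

∠HJK = 27°

1. ∠HTJ = 128°  [linear pair at T on KJ]
2. ∠HJT = 27°  [△HTJ]
3. ∠HJK = 27°  [T on ray JK]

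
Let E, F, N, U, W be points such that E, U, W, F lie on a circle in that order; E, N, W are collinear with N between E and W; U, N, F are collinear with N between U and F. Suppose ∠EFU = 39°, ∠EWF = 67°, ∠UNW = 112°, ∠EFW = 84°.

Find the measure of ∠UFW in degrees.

∠UFW = 45°

1. ∠EWU = 39°  [same arc EU]
2. ∠EUW = 96°  [cyclic EUWF, opposite ∠U+∠F]
3. ∠UEW = 45°  [△EUW]
4. ∠UFW = 45°  [same arc UW]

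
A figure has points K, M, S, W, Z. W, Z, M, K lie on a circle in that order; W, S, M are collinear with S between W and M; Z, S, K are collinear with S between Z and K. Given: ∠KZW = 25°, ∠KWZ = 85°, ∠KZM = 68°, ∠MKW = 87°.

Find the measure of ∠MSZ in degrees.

∠MSZ = 42°

1. ∠WKZ = 70°  [△WZK]
2. ∠WMZ = 70°  [same arc WZ]
3. ∠MSZ = 42°  [△ZSM]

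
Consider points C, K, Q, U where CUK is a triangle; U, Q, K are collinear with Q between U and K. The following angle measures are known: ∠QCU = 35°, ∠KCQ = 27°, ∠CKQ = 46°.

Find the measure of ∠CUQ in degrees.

∠CUQ = 72°

1. ∠CQK = 107°  [△CQK]
2. ∠CQU = 73°  [linear pair at Q on UK]
3. ∠CUQ = 72°  [△CUQ]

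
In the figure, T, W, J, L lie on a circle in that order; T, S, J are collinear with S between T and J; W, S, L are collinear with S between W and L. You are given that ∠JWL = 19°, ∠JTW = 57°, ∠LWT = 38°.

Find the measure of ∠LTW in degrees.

1. ∠JLW = 57°  [same arc WJ]
2. ∠LJW = 104°  [△WJL]
3. ∠LTW = 76°  [cyclic TWJL, opposite ∠T+∠J]

∠LTW = 76°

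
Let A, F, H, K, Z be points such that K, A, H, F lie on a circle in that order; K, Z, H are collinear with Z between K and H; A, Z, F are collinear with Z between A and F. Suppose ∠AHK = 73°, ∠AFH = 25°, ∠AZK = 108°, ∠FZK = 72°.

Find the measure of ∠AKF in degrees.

1. ∠AFK = 73°  [same arc KA]
2. ∠AKH = 25°  [same arc AH]
3. ∠FAK = 47°  [△KZA]
4. ∠AKF = 60°  [△KAF]

∠AKF = 60°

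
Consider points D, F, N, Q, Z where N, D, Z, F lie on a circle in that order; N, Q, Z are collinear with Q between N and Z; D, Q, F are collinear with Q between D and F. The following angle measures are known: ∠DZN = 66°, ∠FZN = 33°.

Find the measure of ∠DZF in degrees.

1. ∠DFN = 66°  [same arc ND]
2. ∠FDN = 33°  [same arc NF]
3. ∠DNF = 81°  [△NDF]
4. ∠DZF = 99°  [cyclic NDZF, opposite ∠N+∠Z]

∠DZF = 99°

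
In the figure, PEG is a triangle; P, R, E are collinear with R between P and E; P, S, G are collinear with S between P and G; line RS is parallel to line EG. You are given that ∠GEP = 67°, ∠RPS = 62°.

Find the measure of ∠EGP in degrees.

∠EGP = 51°

1. ∠PRS = 67°  [RS∥EG, corresponding at R]
2. ∠PSR = 51°  [△PRS]
3. ∠EGP = 51°  [RS∥EG, corresponding at S]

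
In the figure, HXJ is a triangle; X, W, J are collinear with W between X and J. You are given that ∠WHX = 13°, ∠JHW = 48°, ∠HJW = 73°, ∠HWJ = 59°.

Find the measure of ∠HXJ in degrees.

1. ∠HWX = 121°  [linear pair at W on XJ]
2. ∠HXW = 46°  [△HXW]
3. ∠HXJ = 46°  [W on ray XJ]

∠HXJ = 46°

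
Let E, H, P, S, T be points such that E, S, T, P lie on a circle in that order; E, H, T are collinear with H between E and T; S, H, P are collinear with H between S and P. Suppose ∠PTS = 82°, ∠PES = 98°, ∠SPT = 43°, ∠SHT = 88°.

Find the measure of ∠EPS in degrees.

∠EPS = 37°

1. ∠PST = 55°  [△STP]
2. ∠EHP = 88°  [vertical angles at H]
3. ∠PET = 55°  [same arc TP]
4. ∠EPS = 37°  [△EHP]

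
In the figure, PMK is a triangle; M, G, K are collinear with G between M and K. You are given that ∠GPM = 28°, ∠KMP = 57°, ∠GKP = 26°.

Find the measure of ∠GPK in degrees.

1. ∠GMP = 57°  [G on ray MK]
2. ∠MGP = 95°  [△PMG]
3. ∠KGP = 85°  [linear pair at G on MK]
4. ∠GPK = 69°  [△PGK]

∠GPK = 69°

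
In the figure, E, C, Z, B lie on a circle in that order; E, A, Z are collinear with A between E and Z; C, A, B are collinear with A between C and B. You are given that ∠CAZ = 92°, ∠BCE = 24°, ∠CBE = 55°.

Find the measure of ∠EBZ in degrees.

∠EBZ = 123°

1. ∠BAE = 92°  [vertical angles at A]
2. ∠BZE = 24°  [same arc EB]
3. ∠BEZ = 33°  [△EAB]
4. ∠EBZ = 123°  [△EZB]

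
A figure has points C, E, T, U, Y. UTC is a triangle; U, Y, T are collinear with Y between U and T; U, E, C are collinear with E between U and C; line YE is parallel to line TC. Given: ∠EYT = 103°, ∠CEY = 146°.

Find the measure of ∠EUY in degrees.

∠EUY = 69°

1. ∠EYU = 77°  [linear pair at Y on UT]
2. ∠UEY = 34°  [linear pair at E on UC]
3. ∠EUY = 69°  [△UYE]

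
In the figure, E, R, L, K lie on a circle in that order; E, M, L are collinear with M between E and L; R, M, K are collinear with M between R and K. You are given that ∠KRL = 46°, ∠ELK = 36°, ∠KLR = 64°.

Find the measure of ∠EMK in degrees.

1. ∠LKR = 70°  [△RLK]
2. ∠KML = 74°  [△LMK]
3. ∠EMK = 106°  [linear pair at M on EL]

∠EMK = 106°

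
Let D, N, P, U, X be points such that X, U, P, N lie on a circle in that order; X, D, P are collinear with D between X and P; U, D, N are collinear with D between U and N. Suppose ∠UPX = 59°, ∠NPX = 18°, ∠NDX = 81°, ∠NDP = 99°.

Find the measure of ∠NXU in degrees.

1. ∠UNX = 59°  [same arc XU]
2. ∠NUX = 18°  [same arc XN]
3. ∠NXU = 103°  [△XUN]

∠NXU = 103°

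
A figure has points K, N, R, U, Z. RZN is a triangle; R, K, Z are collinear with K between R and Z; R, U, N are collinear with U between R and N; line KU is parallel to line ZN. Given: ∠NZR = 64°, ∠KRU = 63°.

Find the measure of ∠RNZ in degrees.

∠RNZ = 53°

1. ∠RKU = 64°  [KU∥ZN, corresponding at K]
2. ∠KUR = 53°  [△RKU]
3. ∠RNZ = 53°  [KU∥ZN, corresponding at U]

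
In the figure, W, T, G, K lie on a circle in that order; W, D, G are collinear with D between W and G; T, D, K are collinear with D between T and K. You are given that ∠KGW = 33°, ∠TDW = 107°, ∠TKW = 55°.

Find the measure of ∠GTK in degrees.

1. ∠GDT = 73°  [linear pair at D on WG]
2. ∠TGW = 55°  [same arc WT]
3. ∠GTK = 52°  [△TDG]

∠GTK = 52°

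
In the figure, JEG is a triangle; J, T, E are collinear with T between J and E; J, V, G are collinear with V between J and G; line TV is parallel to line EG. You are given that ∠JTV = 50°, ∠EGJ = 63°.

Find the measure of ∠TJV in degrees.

∠TJV = 67°

1. ∠GEJ = 50°  [TV∥EG, corresponding at T]
2. ∠EJG = 67°  [△JEG]
3. ∠TJV = 67°  [T on JE, V on JG]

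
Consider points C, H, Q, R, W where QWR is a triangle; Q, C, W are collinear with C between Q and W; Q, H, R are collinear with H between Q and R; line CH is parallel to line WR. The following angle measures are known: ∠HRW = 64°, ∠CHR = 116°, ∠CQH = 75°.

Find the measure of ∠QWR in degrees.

∠QWR = 41°

1. ∠QRW = 64°  [H on ray RQ]
2. ∠RQW = 75°  [C on QW, H on QR]
3. ∠QWR = 41°  [△QWR]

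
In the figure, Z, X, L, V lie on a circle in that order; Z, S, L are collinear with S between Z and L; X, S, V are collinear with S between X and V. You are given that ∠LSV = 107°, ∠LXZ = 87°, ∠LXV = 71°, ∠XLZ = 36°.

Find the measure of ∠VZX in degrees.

1. ∠XSZ = 107°  [vertical angles at S]
2. ∠LZX = 57°  [△ZXL]
3. ∠XVZ = 36°  [same arc ZX]
4. ∠VXZ = 16°  [△ZSX]
5. ∠VZX = 128°  [△ZXV]

∠VZX = 128°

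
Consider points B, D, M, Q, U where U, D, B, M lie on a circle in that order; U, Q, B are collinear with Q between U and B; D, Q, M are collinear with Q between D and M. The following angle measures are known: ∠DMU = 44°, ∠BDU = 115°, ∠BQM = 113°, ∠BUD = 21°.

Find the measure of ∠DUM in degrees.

1. ∠DQU = 113°  [vertical angles at Q]
2. ∠MDU = 46°  [△UQD]
3. ∠DUM = 90°  [△UDM]

∠DUM = 90°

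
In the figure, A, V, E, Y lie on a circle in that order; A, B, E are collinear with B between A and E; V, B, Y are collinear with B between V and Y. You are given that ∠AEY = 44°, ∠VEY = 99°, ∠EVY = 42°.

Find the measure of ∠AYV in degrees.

1. ∠AVY = 44°  [same arc AY]
2. ∠VAY = 81°  [cyclic AVEY, opposite ∠A+∠E]
3. ∠AYV = 55°  [△AVY]

∠AYV = 55°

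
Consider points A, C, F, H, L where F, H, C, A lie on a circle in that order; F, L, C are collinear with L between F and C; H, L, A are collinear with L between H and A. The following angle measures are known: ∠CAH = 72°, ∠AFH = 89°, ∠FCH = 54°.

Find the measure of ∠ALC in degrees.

∠ALC = 71°

1. ∠FAH = 54°  [same arc FH]
2. ∠AHF = 37°  [△FHA]
3. ∠ACF = 37°  [same arc FA]
4. ∠ALC = 71°  [△CLA]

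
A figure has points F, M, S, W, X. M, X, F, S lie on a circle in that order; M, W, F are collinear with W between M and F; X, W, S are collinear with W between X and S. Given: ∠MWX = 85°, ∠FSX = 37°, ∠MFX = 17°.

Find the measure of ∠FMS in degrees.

∠FMS = 68°

1. ∠FWS = 85°  [vertical angles at W]
2. ∠MSX = 17°  [same arc MX]
3. ∠MWS = 95°  [linear pair at W on MF]
4. ∠FMS = 68°  [△MWS]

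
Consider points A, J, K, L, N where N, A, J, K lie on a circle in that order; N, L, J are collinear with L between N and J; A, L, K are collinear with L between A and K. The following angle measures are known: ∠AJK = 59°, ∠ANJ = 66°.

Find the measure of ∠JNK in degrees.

1. ∠AKJ = 66°  [same arc AJ]
2. ∠JAK = 55°  [△AJK]
3. ∠JNK = 55°  [same arc JK]

∠JNK = 55°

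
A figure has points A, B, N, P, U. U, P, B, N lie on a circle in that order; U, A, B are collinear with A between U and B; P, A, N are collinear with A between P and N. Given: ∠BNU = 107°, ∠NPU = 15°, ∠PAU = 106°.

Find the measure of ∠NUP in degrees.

∠NUP = 117°

1. ∠BPU = 73°  [cyclic UPBN, opposite ∠P+∠N]
2. ∠BUP = 59°  [△UAP]
3. ∠PBU = 48°  [△UPB]
4. ∠PNU = 48°  [same arc UP]
5. ∠NUP = 117°  [△UPN]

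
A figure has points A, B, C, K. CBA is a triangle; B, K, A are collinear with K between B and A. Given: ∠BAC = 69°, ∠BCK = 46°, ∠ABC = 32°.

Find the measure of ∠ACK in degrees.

1. ∠CAK = 69°  [K on ray AB]
2. ∠CBK = 32°  [K on ray BA]
3. ∠BKC = 102°  [△CBK]
4. ∠AKC = 78°  [linear pair at K on BA]
5. ∠ACK = 33°  [△CKA]

∠ACK = 33°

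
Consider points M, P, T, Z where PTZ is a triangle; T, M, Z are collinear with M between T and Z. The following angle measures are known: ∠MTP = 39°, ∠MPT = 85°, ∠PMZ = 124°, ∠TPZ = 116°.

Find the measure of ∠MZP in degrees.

∠MZP = 25°

1. ∠PTZ = 39°  [M on ray TZ]
2. ∠PZT = 25°  [△PTZ]
3. ∠MZP = 25°  [M on ray ZT]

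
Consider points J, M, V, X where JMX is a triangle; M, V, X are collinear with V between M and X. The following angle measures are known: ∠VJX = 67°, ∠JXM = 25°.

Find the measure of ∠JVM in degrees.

∠JVM = 92°

1. ∠JXV = 25°  [V on ray XM]
2. ∠JVX = 88°  [△JVX]
3. ∠JVM = 92°  [linear pair at V on MX]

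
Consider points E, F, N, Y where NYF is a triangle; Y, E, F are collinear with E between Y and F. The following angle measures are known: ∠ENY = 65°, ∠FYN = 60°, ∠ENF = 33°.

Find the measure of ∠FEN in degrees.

∠FEN = 125°

1. ∠EYN = 60°  [E on ray YF]
2. ∠NEY = 55°  [△NYE]
3. ∠FEN = 125°  [linear pair at E on YF]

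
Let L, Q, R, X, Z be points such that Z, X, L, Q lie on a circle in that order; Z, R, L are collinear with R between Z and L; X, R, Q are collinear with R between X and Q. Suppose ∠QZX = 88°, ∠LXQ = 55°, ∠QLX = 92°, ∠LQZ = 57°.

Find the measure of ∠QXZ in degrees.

1. ∠LZQ = 55°  [same arc LQ]
2. ∠QLZ = 68°  [△ZLQ]
3. ∠QXZ = 68°  [same arc ZQ]

∠QXZ = 68°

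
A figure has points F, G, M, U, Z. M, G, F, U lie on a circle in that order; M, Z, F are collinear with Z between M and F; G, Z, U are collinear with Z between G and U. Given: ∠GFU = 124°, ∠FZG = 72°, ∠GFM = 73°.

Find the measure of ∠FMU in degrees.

∠FMU = 35°

1. ∠MZU = 72°  [vertical angles at Z]
2. ∠GUM = 73°  [same arc MG]
3. ∠FMU = 35°  [△MZU]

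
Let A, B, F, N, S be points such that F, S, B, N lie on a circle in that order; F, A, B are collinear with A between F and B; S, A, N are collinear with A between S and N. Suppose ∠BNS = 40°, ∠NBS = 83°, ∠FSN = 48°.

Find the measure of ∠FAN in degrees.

1. ∠BSN = 57°  [△SBN]
2. ∠NFS = 97°  [cyclic FSBN, opposite ∠F+∠B]
3. ∠FNS = 35°  [△FSN]
4. ∠BFN = 57°  [same arc BN]
5. ∠FAN = 88°  [△FAN]

∠FAN = 88°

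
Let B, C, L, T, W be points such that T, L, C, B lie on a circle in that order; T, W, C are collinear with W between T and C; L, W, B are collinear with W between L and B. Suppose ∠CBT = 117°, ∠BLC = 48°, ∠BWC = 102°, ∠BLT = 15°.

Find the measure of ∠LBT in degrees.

∠LBT = 54°

1. ∠BTC = 48°  [same arc CB]
2. ∠BWT = 78°  [linear pair at W on TC]
3. ∠LBT = 54°  [△TWB]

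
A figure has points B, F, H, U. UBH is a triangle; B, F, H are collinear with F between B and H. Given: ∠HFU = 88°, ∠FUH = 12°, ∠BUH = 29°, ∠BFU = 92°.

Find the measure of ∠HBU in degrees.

1. ∠FHU = 80°  [△UFH]
2. ∠BHU = 80°  [F on ray HB]
3. ∠HBU = 71°  [△UBH]

∠HBU = 71°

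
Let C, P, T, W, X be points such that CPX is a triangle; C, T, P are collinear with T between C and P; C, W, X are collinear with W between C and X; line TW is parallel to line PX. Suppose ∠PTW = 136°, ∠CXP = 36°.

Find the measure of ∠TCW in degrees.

1. ∠CTW = 44°  [linear pair at T on CP]
2. ∠CWT = 36°  [TW∥PX, corresponding at W]
3. ∠TCW = 100°  [△CTW]

∠TCW = 100°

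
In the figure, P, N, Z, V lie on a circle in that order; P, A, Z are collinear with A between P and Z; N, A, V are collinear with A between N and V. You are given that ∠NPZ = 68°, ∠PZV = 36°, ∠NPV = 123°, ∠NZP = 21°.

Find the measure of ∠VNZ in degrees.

∠VNZ = 55°

1. ∠NVZ = 68°  [same arc NZ]
2. ∠NZV = 57°  [cyclic PNZV, opposite ∠P+∠Z]
3. ∠VNZ = 55°  [△NZV]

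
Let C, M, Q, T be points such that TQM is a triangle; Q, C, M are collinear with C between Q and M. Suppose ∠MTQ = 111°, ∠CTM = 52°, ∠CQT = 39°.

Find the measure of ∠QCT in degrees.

∠QCT = 82°

1. ∠MQT = 39°  [C on ray QM]
2. ∠QMT = 30°  [△TQM]
3. ∠CMT = 30°  [C on ray MQ]
4. ∠MCT = 98°  [△TCM]
5. ∠QCT = 82°  [linear pair at C on QM]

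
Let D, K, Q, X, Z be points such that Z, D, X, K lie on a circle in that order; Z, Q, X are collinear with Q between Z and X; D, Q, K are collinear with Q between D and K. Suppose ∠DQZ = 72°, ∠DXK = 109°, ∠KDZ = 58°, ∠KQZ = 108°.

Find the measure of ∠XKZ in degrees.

∠XKZ = 101°

1. ∠DZK = 71°  [cyclic ZDXK, opposite ∠Z+∠X]
2. ∠KXZ = 58°  [same arc ZK]
3. ∠DKZ = 51°  [△ZDK]
4. ∠KZX = 21°  [△ZQK]
5. ∠XKZ = 101°  [△ZXK]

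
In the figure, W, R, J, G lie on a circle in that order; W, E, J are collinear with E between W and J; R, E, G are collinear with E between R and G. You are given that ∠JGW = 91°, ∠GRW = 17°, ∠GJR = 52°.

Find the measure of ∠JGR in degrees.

1. ∠GJW = 17°  [same arc WG]
2. ∠GWJ = 72°  [△WJG]
3. ∠GRJ = 72°  [same arc JG]
4. ∠JGR = 56°  [△RJG]

∠JGR = 56°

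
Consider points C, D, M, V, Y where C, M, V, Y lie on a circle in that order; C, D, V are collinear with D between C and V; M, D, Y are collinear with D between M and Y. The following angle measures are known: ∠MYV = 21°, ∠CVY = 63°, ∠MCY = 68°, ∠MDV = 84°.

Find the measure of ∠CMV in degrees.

1. ∠MCV = 21°  [same arc MV]
2. ∠CMY = 63°  [same arc CY]
3. ∠CYM = 49°  [△CMY]
4. ∠CVM = 49°  [same arc CM]
5. ∠CMV = 110°  [△CMV]

∠CMV = 110°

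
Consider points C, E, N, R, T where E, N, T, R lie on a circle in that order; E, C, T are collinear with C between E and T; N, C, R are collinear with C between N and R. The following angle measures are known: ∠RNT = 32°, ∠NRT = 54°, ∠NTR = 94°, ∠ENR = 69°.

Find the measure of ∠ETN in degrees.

1. ∠NER = 86°  [cyclic ENTR, opposite ∠E+∠T]
2. ∠ERN = 25°  [△ENR]
3. ∠ETN = 25°  [same arc EN]

∠ETN = 25°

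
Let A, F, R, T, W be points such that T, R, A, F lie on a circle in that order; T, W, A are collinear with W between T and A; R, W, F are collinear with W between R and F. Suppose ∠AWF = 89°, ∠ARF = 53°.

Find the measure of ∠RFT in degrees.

1. ∠FWT = 91°  [linear pair at W on TA]
2. ∠ATF = 53°  [same arc AF]
3. ∠RFT = 36°  [△TWF]

∠RFT = 36°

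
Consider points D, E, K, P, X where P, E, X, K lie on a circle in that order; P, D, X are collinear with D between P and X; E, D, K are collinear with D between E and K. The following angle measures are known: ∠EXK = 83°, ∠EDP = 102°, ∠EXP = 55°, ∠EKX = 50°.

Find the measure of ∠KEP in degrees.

1. ∠EPK = 97°  [cyclic PEXK, opposite ∠P+∠X]
2. ∠EKP = 55°  [same arc PE]
3. ∠KEP = 28°  [△PEK]

∠KEP = 28°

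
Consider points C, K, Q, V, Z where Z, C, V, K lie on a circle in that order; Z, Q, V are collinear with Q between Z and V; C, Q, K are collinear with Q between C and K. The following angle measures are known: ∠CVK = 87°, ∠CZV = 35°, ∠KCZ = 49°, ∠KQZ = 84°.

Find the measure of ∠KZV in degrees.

1. ∠CZK = 93°  [cyclic ZCVK, opposite ∠Z+∠V]
2. ∠CKZ = 38°  [△ZCK]
3. ∠KZV = 58°  [△ZQK]

∠KZV = 58°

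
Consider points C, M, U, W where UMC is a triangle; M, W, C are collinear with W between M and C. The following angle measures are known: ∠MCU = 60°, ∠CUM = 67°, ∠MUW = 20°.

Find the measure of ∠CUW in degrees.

1. ∠CMU = 53°  [△UMC]
2. ∠UCW = 60°  [W on ray CM]
3. ∠UMW = 53°  [W on ray MC]
4. ∠MWU = 107°  [△UMW]
5. ∠CWU = 73°  [linear pair at W on MC]
6. ∠CUW = 47°  [△UWC]

∠CUW = 47°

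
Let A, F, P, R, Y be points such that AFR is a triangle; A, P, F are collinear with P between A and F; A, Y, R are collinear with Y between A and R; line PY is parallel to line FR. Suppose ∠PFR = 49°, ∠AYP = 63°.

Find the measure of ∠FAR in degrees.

1. ∠AFR = 49°  [P on ray FA]
2. ∠ARF = 63°  [PY∥FR, corresponding at Y]
3. ∠FAR = 68°  [△AFR]

∠FAR = 68°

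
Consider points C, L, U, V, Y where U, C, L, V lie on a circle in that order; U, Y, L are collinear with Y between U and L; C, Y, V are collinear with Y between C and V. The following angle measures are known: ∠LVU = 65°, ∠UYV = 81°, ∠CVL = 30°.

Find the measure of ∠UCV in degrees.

∠UCV = 51°

1. ∠CYL = 81°  [vertical angles at Y]
2. ∠CUL = 30°  [same arc CL]
3. ∠CYU = 99°  [linear pair at Y on UL]
4. ∠UCV = 51°  [△UYC]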